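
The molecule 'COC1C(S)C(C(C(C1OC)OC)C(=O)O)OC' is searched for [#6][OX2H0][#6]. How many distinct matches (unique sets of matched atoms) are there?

4

[#6][OX2H0][#6] is the SMARTS for an ether: an aliphatic oxygen bridging two carbons with no H on the oxygen.
The molecule carries 4 separate instances of a methoxy ether (-OCH3) meeting every constraint; each maps to a distinct set of atoms, giving 4 matches.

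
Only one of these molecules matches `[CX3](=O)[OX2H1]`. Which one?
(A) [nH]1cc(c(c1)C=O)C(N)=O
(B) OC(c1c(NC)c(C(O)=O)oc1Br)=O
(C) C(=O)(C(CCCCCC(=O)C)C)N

B

[CX3](=O)[OX2H1] describes an sp2 carbon double-bonded to O and single-bonded to an -OH oxygen (a carboxylic acid).
(A) has an aldehyde (-CHO) but there is no singly-bonded oxygen on the carbonyl carbon.
(B) contains a carboxylic acid group (-C(=O)OH), which satisfies every atom and bond constraint.
(C) has a primary amide (-C(=O)NH2) but the carbonyl is bonded to N, not to an -OH oxygen.
So the answer is (B).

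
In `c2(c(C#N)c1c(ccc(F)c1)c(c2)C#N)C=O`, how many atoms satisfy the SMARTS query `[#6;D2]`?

7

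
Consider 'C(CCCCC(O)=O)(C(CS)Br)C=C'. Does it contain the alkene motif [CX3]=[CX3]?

Yes

The pattern [CX3]=[CX3] describes a non-aromatic C=C double bond between two sp2 carbons — an alkene.
The molecule carries a vinyl group (-CH=CH2), whose atoms satisfy every constraint of the query, so the pattern matches.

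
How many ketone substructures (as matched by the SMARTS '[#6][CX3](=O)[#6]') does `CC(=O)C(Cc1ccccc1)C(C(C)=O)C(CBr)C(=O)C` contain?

[#6][CX3](=O)[#6] is the SMARTS for a ketone: a carbonyl carbon (no H) flanked by two carbons.
The molecule carries 3 separate instances of an acetyl/ketone group (-C(=O)CH3) meeting every constraint; each maps to a distinct set of atoms, giving 3 matches.

3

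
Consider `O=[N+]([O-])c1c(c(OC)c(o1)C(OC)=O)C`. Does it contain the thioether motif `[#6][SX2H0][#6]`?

No

The pattern [#6][SX2H0][#6] describes an aliphatic sulfur bridging two carbons with no H on the sulfur — a thioether.
The closest candidate here is a methoxy ether (-OCH3), but the bridging atom is O, not S. No other fragment satisfies the full query, so there is no match.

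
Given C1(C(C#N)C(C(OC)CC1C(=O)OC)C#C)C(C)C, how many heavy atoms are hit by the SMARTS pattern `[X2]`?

The query [X2] means: any atom with exactly two total connections (bonds + H).
Check the 19 heavy atoms by environment: 11× C (X4) → no; 3× C (X2) → match; 1× N (X1) → no; 2× O (X2) → match; 1× C (X3) → no; 1× O (X1) → no.
Summing the matching environments: 3 + 2 = 5 matching atoms.

5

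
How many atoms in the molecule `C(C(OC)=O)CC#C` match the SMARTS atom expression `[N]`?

0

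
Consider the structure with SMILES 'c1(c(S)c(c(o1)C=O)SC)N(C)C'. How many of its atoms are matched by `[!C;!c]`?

The query [!C;!c] means: neither aliphatic nor aromatic carbon — same as [!#6].
Check the 13 heavy atoms by environment: 1× o (aromatic) → match; 4× c (aromatic) → no; 2× S → match; 4× C → no; 1× O → match; 1× N → match.
Summing the matching environments: 1 + 2 + 1 + 1 = 5 matching atoms.

5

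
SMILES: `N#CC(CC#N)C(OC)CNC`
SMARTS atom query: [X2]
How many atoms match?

3

Check the 12 heavy atoms by environment: 6× C (X4) → no; 1× N (X3) → no; 1× O (X2) → match; 2× C (X2) → match; 2× N (X1) → no.
Summing the matching environments: 1 + 2 = 3 matching atoms.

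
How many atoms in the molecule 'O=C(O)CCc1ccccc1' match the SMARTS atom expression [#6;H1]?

5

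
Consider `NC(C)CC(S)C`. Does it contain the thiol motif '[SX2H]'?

The pattern [SX2H] describes an aliphatic sulfur with two connections, one being H — a thiol.
The molecule carries a thiol (-SH), whose atoms satisfy every constraint of the query, so the pattern matches.

Yes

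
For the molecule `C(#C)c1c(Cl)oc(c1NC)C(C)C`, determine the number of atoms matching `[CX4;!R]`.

The query [CX4;!R] means: aliphatic carbon with four total connections, not in a ring.
Check the 13 heavy atoms by environment: 1× o (aromatic, X2, in 5-ring) → no; 4× c (aromatic, X3, in 5-ring) → no; 2× C (X2, acyclic) → no; 1× N (X3, acyclic) → no; 4× C (X4, acyclic) → match; 1× Cl (X1, acyclic) → no.
That gives 4 matching atoms.

4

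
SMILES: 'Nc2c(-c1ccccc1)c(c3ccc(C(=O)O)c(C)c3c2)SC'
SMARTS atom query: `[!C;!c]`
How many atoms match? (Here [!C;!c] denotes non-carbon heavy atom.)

The query [!C;!c] means: neither aliphatic nor aromatic carbon — same as [!#6].
Check the 23 heavy atoms by environment: 16× c (aromatic) → no; 1× N → match; 1× S → match; 3× C → no; 2× O → match.
Summing the matching environments: 1 + 1 + 2 = 4 matching atoms.

4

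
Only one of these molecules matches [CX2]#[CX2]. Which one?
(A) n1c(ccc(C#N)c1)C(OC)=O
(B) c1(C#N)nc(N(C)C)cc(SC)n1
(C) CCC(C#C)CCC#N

[CX2]#[CX2] describes a carbon-carbon triple bond (an alkyne).
(A) has a nitrile (-C#N) but the triple bond is C#N, not C#C.
(B) has a nitrile (-C#N) but the triple bond is C#N, not C#C.
(C) contains an ethynyl group (-C#CH), which satisfies every atom and bond constraint.
So the answer is (C).

C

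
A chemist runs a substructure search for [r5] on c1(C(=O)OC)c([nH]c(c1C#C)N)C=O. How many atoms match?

5

The query [r5] means: r5 matches atoms in a five-membered ring.
Check the 14 heavy atoms by environment: 1× n (aromatic, in 5-ring) → match; 4× c (aromatic, in 5-ring) → match; 5× C (acyclic) → no; 3× O (acyclic) → no; 1× N (acyclic) → no.
Summing the matching environments: 1 + 4 = 5 matching atoms.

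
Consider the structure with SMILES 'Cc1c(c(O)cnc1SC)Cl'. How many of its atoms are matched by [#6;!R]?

2

The query [#6;!R] means: carbon not in any ring.
Check the 11 heavy atoms by environment: 1× n (aromatic, in 6-ring) → no; 5× c (aromatic, in 6-ring) → no; 1× S (acyclic) → no; 2× C (acyclic) → match; 1× Cl (acyclic) → no; 1× O (acyclic) → no.
That gives 2 matching atoms.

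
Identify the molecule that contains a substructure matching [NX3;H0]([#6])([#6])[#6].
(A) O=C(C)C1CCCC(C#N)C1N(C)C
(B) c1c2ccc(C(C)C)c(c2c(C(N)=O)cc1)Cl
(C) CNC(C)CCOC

A

[NX3;H0]([#6])([#6])[#6] describes a trivalent nitrogen with no H, bonded to three carbons (a tertiary amine).
(A) contains a dimethylamino group (-N(CH3)2), which satisfies every atom and bond constraint.
(B) has a primary amide (-C(=O)NH2) but the amide nitrogen has H2 and only one carbon neighbour.
(C) has an N-methylamino group (-NHCH3) but the nitrogen still has one H (H1), not H0.
So the answer is (A).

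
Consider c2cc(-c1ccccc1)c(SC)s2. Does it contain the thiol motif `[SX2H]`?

The pattern [SX2H] describes an aliphatic sulfur with two connections, one being H — a thiol.
The closest candidate here is a methylthio ether (-SCH3), but the sulfur has H0 (bonded to two carbons), not H1. No other fragment satisfies the full query, so there is no match.

No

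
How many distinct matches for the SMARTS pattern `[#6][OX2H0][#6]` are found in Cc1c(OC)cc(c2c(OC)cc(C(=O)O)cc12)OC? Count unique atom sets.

3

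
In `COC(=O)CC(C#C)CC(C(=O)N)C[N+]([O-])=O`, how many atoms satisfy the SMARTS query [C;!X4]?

The query [C;!X4] means: aliphatic carbon that does not have four total connections.
Check the 17 heavy atoms by environment: 6× C (X4) → no; 2× C (X2) → match; 1× N (charge +1, X3) → no; 1× O (charge -1, X1) → no; 3× O (X1) → no; 2× C (X3) → match; 1× N (X3) → no; 1× O (X2) → no.
Summing the matching environments: 2 + 2 = 4 matching atoms.

4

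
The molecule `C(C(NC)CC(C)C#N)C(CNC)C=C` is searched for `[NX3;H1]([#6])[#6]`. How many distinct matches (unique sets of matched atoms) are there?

[NX3;H1]([#6])[#6] is the SMARTS for a secondary amine: a trivalent nitrogen with one H, bonded to two carbons.
The molecule carries 2 separate instances of an N-methylamino group (-NHCH3) meeting every constraint; each maps to a distinct set of atoms, giving 2 matches.

2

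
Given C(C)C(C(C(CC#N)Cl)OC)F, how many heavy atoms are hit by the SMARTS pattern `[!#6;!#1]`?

The query [!#6;!#1] means: not carbon and not hydrogen — any heteroatom.
Check the 12 heavy atoms by environment: 8× C → no; 1× F → match; 1× Cl → match; 1× N → match; 1× O → match.
Summing the matching environments: 1 + 1 + 1 + 1 = 4 matching atoms.

4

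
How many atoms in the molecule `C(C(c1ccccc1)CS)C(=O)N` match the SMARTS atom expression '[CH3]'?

The query [CH3] means: aliphatic carbon with exactly three hydrogens.
Check the 13 heavy atoms by environment: 2× C (H2) → no; 1× C (H1) → no; 1× S (H1) → no; 1× C (H0) → no; 1× O (H0) → no; 1× N (H2) → no; 1× c (aromatic, H0) → no; 5× c (aromatic, H1) → no.
No environment satisfies the query, so 0 matching atoms.

0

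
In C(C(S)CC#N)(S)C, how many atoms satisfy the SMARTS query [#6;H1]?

The query [#6;H1] means: any carbon bearing exactly one hydrogen.
Check the 8 heavy atoms by environment: 1× C (H3) → no; 2× C (H1) → match; 1× C (H2) → no; 2× S (H1) → no; 1× C (H0) → no; 1× N (H0) → no.
That gives 2 matching atoms.

2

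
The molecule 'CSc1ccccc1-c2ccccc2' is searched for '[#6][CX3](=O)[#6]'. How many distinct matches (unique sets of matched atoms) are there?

0

[#6][CX3](=O)[#6] is the SMARTS for a ketone: a carbonyl carbon (no H) flanked by two carbons.
No fragment in the molecule satisfies every constraint, giving 0 matches.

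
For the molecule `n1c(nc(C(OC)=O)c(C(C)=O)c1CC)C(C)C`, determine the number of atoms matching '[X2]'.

3

The query [X2] means: any atom with exactly two total connections (bonds + H).
Check the 18 heavy atoms by environment: 2× n (aromatic, X2) → match; 4× c (aromatic, X3) → no; 2× C (X3) → no; 2× O (X1) → no; 7× C (X4) → no; 1× O (X2) → match.
Summing the matching environments: 2 + 1 = 3 matching atoms.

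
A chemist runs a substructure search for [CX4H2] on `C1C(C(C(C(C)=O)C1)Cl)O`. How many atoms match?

2

The query [CX4H2] means: sp3 carbon (X4) with exactly two hydrogens.
Check the 10 heavy atoms by environment: 3× C (H1, X4) → no; 2× C (H2, X4) → match; 1× C (H0, X3) → no; 1× O (H0, X1) → no; 1× C (H3, X4) → no; 1× Cl (H0, X1) → no; 1× O (H1, X2) → no.
That gives 2 matching atoms.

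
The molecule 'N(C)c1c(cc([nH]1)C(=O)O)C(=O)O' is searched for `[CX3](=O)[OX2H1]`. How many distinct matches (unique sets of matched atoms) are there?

[CX3](=O)[OX2H1] is the SMARTS for a carboxylic acid: an sp2 carbon double-bonded to O and single-bonded to an -OH oxygen.
The molecule carries 2 separate instances of a carboxylic acid group (-C(=O)OH) meeting every constraint; each maps to a distinct set of atoms, giving 2 matches.

2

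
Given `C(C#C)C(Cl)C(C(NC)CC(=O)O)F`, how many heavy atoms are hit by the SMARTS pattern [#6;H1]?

The query [#6;H1] means: any carbon bearing exactly one hydrogen.
Check the 14 heavy atoms by environment: 2× C (H2) → no; 4× C (H1) → match; 2× C (H0) → no; 1× O (H0) → no; 1× O (H1) → no; 1× F (H0) → no; 1× Cl (H0) → no; 1× N (H1) → no; 1× C (H3) → no.
That gives 4 matching atoms.

4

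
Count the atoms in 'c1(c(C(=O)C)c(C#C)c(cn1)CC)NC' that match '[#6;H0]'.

6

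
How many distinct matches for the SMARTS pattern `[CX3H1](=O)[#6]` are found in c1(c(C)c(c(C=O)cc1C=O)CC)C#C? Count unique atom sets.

[CX3H1](=O)[#6] is the SMARTS for an aldehyde: an sp2 carbon with one H, double-bonded to O and single-bonded to carbon.
The molecule carries 2 separate instances of an aldehyde (-CHO) meeting every constraint; each maps to a distinct set of atoms, giving 2 matches.

2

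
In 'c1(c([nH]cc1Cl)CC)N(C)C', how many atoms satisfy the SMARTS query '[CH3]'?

3

The query [CH3] means: aliphatic carbon with exactly three hydrogens.
Check the 11 heavy atoms by environment: 1× n (aromatic, H1) → no; 3× c (aromatic, H0) → no; 1× c (aromatic, H1) → no; 1× Cl (H0) → no; 1× N (H0) → no; 3× C (H3) → match; 1× C (H2) → no.
That gives 3 matching atoms.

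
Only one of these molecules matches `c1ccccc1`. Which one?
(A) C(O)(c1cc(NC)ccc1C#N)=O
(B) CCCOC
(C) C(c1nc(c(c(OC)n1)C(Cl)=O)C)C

A

c1ccccc1 describes six aromatic carbons in a ring (a benzene ring).
(A) contains the required atom environment, so the pattern matches.
(B) has a methyl group (-CH3) but no six-membered all-carbon aromatic ring is present.
(C) has a methyl group (-CH3) but no six-membered all-carbon aromatic ring is present.
So the answer is (A).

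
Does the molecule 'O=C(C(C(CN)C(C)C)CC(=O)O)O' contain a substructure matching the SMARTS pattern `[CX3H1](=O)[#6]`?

The pattern [CX3H1](=O)[#6] describes an sp2 carbon with one H, double-bonded to O and single-bonded to carbon — an aldehyde.
The closest candidate here is a carboxylic acid group (-C(=O)OH), but the carbonyl carbon has H0 and is bonded to O, not H1. No other fragment satisfies the full query, so there is no match.

No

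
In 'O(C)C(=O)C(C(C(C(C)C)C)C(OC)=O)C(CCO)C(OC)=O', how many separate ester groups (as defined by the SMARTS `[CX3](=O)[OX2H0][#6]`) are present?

3

[CX3](=O)[OX2H0][#6] is the SMARTS for an ester: a carbonyl carbon bonded to an oxygen that is itself bonded to carbon (no H on that O).
The molecule carries 3 separate instances of a methyl-ester group (-C(=O)OCH3) meeting every constraint; each maps to a distinct set of atoms, giving 3 matches.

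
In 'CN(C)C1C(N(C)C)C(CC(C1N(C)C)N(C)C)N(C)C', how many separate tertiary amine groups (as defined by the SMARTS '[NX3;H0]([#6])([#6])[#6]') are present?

[NX3;H0]([#6])([#6])[#6] is the SMARTS for a tertiary amine: a trivalent nitrogen with no H, bonded to three carbons.
The molecule carries 5 separate instances of a dimethylamino group (-N(CH3)2) meeting every constraint; each maps to a distinct set of atoms, giving 5 matches.

5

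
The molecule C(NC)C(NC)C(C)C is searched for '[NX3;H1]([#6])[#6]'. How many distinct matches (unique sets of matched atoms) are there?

2

[NX3;H1]([#6])[#6] is the SMARTS for a secondary amine: a trivalent nitrogen with one H, bonded to two carbons.
The molecule carries 2 separate instances of an N-methylamino group (-NHCH3) meeting every constraint; each maps to a distinct set of atoms, giving 2 matches.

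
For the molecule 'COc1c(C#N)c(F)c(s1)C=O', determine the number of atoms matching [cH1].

0

Check the 12 heavy atoms by environment: 1× s (aromatic, H0) → no; 4× c (aromatic, H0) → no; 2× O (H0) → no; 1× C (H3) → no; 1× C (H1) → no; 1× C (H0) → no; 1× N (H0) → no; 1× F (H0) → no.
No environment satisfies the query, so 0 matching atoms.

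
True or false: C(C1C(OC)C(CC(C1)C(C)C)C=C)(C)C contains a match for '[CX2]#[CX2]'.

The pattern [CX2]#[CX2] describes a carbon-carbon triple bond — an alkyne.
The closest candidate here is a vinyl group (-CH=CH2), but the C=C is a double bond; both carbons are CX3, not CX2. No other fragment satisfies the full query, so there is no match.

False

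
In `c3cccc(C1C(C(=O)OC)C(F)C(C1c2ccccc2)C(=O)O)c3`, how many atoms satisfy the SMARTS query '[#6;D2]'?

10

The query [#6;D2] means: any carbon bonded to exactly two heavy atoms.
Check the 25 heavy atoms by environment: 7× C (D3) → no; 3× O (D1) → no; 1× O (D2) → no; 1× C (D1) → no; 2× c (aromatic, D3) → no; 10× c (aromatic, D2) → match; 1× F (D1) → no.
That gives 10 matching atoms.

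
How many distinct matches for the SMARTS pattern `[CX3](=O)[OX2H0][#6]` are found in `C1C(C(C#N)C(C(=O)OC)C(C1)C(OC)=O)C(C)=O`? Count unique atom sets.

2

[CX3](=O)[OX2H0][#6] is the SMARTS for an ester: a carbonyl carbon bonded to an oxygen that is itself bonded to carbon (no H on that O).
The molecule carries 2 separate instances of a methyl-ester group (-C(=O)OCH3) meeting every constraint; each maps to a distinct set of atoms, giving 2 matches.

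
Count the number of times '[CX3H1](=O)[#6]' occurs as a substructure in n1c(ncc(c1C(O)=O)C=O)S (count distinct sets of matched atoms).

[CX3H1](=O)[#6] is the SMARTS for an aldehyde: an sp2 carbon with one H, double-bonded to O and single-bonded to carbon.
Exactly one fragment in the molecule meets all constraints, giving 1 match.

1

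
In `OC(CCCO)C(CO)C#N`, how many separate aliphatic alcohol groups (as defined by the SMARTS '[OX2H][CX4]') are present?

[OX2H][CX4] is the SMARTS for an aliphatic alcohol: a hydroxyl oxygen bound to an sp3 (X4) carbon.
The molecule carries 3 separate instances of a hydroxyl group (-OH) meeting every constraint; each maps to a distinct set of atoms, giving 3 matches.

3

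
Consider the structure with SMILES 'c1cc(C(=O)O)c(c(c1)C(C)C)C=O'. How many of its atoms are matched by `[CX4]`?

The query [CX4] means: C with X4: aliphatic carbon with exactly 4 total connections (bonds + H).
Check the 14 heavy atoms by environment: 6× c (aromatic, X3) → no; 2× C (X3) → no; 2× O (X1) → no; 3× C (X4) → match; 1× O (X2) → no.
That gives 3 matching atoms.

3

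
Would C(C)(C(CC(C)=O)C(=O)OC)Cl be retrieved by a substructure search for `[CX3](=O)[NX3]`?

No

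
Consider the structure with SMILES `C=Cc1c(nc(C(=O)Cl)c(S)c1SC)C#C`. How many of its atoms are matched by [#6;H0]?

7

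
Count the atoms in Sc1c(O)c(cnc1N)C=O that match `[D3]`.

4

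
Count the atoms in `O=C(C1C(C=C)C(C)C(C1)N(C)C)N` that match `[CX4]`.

Check the 14 heavy atoms by environment: 8× C (X4) → match; 2× N (X3) → no; 3× C (X3) → no; 1× O (X1) → no.
That gives 8 matching atoms.

8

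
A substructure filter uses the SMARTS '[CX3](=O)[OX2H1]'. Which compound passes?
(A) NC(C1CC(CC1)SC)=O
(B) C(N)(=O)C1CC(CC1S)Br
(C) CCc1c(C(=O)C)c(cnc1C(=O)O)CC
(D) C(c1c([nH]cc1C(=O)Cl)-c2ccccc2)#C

C

[CX3](=O)[OX2H1] describes an sp2 carbon double-bonded to O and single-bonded to an -OH oxygen (a carboxylic acid).
(A) has a primary amide (-C(=O)NH2) but the carbonyl is bonded to N, not to an -OH oxygen.
(B) has a primary amide (-C(=O)NH2) but the carbonyl is bonded to N, not to an -OH oxygen.
(C) contains a carboxylic acid group (-C(=O)OH), which satisfies every atom and bond constraint.
(D) has an acyl chloride (-C(=O)Cl) but the carbonyl is bonded to Cl, not to an -OH oxygen.
So the answer is (C).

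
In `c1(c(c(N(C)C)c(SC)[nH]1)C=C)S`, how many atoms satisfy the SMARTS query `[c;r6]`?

Check the 13 heavy atoms by environment: 1× n (aromatic, in 5-ring) → no; 4× c (aromatic, in 5-ring) → no; 5× C (acyclic) → no; 2× S (acyclic) → no; 1× N (acyclic) → no.
No environment satisfies the query, so 0 matching atoms.

0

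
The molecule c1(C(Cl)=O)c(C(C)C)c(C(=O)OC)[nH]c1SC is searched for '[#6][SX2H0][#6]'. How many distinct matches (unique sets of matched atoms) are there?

1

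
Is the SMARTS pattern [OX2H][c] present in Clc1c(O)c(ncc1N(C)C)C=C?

Yes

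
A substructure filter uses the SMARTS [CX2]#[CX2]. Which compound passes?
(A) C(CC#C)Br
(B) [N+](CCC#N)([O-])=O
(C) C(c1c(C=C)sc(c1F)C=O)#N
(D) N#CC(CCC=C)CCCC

A

[CX2]#[CX2] describes a carbon-carbon triple bond (an alkyne).
(A) contains an ethynyl group (-C#CH), which satisfies every atom and bond constraint.
(B) has a nitrile (-C#N) but the triple bond is C#N, not C#C.
(C) has a nitrile (-C#N) but the triple bond is C#N, not C#C.
(D) has a nitrile (-C#N) but the triple bond is C#N, not C#C.
So the answer is (A).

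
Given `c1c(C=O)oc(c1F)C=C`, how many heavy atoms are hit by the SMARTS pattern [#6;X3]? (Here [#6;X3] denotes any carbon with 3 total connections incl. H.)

7

The query [#6;X3] means: any carbon (aromatic or not) with three total connections.
Check the 10 heavy atoms by environment: 1× o (aromatic, X2) → no; 4× c (aromatic, X3) → match; 1× F (X1) → no; 3× C (X3) → match; 1× O (X1) → no.
Summing the matching environments: 4 + 3 = 7 matching atoms.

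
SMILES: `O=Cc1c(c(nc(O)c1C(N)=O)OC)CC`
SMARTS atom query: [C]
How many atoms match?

The query [C] means: uppercase C matches aliphatic (non-aromatic) carbon only.
Check the 16 heavy atoms by environment: 1× n (aromatic) → no; 5× c (aromatic) → no; 5× C → match; 4× O → no; 1× N → no.
That gives 5 matching atoms.

5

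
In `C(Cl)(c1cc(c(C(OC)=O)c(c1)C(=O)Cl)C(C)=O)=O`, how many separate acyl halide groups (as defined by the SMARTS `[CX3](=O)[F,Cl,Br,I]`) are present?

2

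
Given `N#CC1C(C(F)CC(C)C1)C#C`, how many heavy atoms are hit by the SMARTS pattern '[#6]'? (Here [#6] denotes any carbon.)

10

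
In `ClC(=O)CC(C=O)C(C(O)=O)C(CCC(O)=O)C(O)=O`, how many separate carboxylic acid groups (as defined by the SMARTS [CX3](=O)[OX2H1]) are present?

[CX3](=O)[OX2H1] is the SMARTS for a carboxylic acid: an sp2 carbon double-bonded to O and single-bonded to an -OH oxygen.
The molecule carries 3 separate instances of a carboxylic acid group (-C(=O)OH) meeting every constraint; each maps to a distinct set of atoms, giving 3 matches.

3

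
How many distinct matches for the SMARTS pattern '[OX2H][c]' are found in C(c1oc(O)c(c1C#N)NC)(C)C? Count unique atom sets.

1

[OX2H][c] is the SMARTS for a phenol: a hydroxyl oxygen attached to an aromatic carbon.
Exactly one fragment in the molecule meets all constraints, giving 1 match.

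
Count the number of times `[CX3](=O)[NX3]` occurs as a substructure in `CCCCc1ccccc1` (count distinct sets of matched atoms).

[CX3](=O)[NX3] is the SMARTS for an amide: a carbonyl carbon bonded to a trivalent nitrogen.
No fragment in the molecule satisfies every constraint, giving 0 matches.

0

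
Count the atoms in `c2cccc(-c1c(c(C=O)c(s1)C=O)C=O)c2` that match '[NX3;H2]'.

0

Check the 17 heavy atoms by environment: 1× s (aromatic, H0, X2) → no; 5× c (aromatic, H0, X3) → no; 3× C (H1, X3) → no; 3× O (H0, X1) → no; 5× c (aromatic, H1, X3) → no.
No environment satisfies the query, so 0 matching atoms.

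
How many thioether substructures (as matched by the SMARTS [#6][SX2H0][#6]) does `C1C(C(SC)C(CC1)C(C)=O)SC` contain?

2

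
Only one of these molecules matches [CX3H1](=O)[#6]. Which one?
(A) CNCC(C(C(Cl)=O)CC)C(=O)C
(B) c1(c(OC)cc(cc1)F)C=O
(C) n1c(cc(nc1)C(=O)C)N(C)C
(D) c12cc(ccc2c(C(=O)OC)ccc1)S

B

[CX3H1](=O)[#6] describes an sp2 carbon with one H, double-bonded to O and single-bonded to carbon (an aldehyde).
(A) has an acetyl/ketone group (-C(=O)CH3) but the carbonyl carbon has H0 (two carbon neighbours), not H1.
(B) contains an aldehyde (-CHO), which satisfies every atom and bond constraint.
(C) has an acetyl/ketone group (-C(=O)CH3) but the carbonyl carbon has H0 (two carbon neighbours), not H1.
(D) has a methyl-ester group (-C(=O)OCH3) but the carbonyl carbon has H0, not H1.
So the answer is (B).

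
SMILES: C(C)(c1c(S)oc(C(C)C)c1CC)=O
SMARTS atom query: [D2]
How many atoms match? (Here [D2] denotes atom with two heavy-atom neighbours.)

2

The query [D2] means: atom with exactly two heavy-atom neighbours.
Check the 14 heavy atoms by environment: 1× o (aromatic, D2) → match; 4× c (aromatic, D3) → no; 1× C (D2) → match; 4× C (D1) → no; 1× S (D1) → no; 2× C (D3) → no; 1× O (D1) → no.
Summing the matching environments: 1 + 1 = 2 matching atoms.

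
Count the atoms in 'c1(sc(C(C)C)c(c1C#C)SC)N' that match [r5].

5

The query [r5] means: r5 matches atoms in a five-membered ring.
Check the 13 heavy atoms by environment: 1× s (aromatic, in 5-ring) → match; 4× c (aromatic, in 5-ring) → match; 6× C (acyclic) → no; 1× N (acyclic) → no; 1× S (acyclic) → no.
Summing the matching environments: 1 + 4 = 5 matching atoms.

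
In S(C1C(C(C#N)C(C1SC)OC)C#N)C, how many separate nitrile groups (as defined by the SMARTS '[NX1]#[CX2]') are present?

[NX1]#[CX2] is the SMARTS for a nitrile: a nitrogen triple-bonded to a two-connected carbon.
The molecule carries 2 separate instances of a nitrile (-C#N) meeting every constraint; each maps to a distinct set of atoms, giving 2 matches.

2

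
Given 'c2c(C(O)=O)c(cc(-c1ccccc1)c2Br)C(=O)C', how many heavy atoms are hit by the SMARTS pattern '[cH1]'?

Check the 19 heavy atoms by environment: 5× c (aromatic, H0) → no; 7× c (aromatic, H1) → match; 1× Br (H0) → no; 2× C (H0) → no; 2× O (H0) → no; 1× C (H3) → no; 1× O (H1) → no.
That gives 7 matching atoms.

7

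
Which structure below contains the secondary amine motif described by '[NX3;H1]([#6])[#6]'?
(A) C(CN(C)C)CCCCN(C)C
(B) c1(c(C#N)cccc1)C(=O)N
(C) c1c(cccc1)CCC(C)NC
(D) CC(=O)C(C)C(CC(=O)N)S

[NX3;H1]([#6])[#6] describes a trivalent nitrogen with one H, bonded to two carbons (a secondary amine).
(A) has a dimethylamino group (-N(CH3)2) but the nitrogen has H0, not H1.
(B) has a primary amide (-C(=O)NH2) but the -C(=O)NH2 nitrogen has H2, not H1.
(C) contains an N-methylamino group (-NHCH3), which satisfies every atom and bond constraint.
(D) has a primary amide (-C(=O)NH2) but the -C(=O)NH2 nitrogen has H2, not H1.
So the answer is (C).

C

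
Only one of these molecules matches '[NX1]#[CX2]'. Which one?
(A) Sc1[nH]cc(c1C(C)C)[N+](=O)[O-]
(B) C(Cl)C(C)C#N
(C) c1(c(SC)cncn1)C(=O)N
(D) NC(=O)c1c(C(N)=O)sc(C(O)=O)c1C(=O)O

[NX1]#[CX2] describes a nitrogen triple-bonded to a two-connected carbon (a nitrile).
(A) has a nitro group (-[N+](=O)[O-]) but there is no C#N triple bond.
(B) contains a nitrile (-C#N), which satisfies every atom and bond constraint.
(C) has a primary amide (-C(=O)NH2) but the nitrogen is NX3, not NX1.
(D) has a primary amide (-C(=O)NH2) but the nitrogen is NX3, not NX1.
So the answer is (B).

B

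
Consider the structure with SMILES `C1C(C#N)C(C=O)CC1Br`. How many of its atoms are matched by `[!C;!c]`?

3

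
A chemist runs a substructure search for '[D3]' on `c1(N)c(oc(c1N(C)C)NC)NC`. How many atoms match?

5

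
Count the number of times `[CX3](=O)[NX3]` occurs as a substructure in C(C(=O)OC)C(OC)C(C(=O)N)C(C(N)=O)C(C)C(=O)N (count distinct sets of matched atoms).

3

[CX3](=O)[NX3] is the SMARTS for an amide: a carbonyl carbon bonded to a trivalent nitrogen.
The molecule carries 3 separate instances of a primary amide (-C(=O)NH2) meeting every constraint; each maps to a distinct set of atoms, giving 3 matches.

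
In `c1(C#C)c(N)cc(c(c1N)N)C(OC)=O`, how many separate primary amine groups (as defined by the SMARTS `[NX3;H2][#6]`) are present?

[NX3;H2][#6] is the SMARTS for a primary amine: a trivalent nitrogen with two H attached to carbon.
The molecule carries 3 separate instances of a primary amino group (-NH2) meeting every constraint; each maps to a distinct set of atoms, giving 3 matches.

3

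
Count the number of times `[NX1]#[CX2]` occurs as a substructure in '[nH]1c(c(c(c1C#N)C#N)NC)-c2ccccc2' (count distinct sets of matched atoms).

[NX1]#[CX2] is the SMARTS for a nitrile: a nitrogen triple-bonded to a two-connected carbon.
The molecule carries 2 separate instances of a nitrile (-C#N) meeting every constraint; each maps to a distinct set of atoms, giving 2 matches.

2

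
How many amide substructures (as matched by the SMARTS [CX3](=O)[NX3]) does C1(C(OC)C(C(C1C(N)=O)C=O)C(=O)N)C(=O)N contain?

[CX3](=O)[NX3] is the SMARTS for an amide: a carbonyl carbon bonded to a trivalent nitrogen.
The molecule carries 3 separate instances of a primary amide (-C(=O)NH2) meeting every constraint; each maps to a distinct set of atoms, giving 3 matches.

3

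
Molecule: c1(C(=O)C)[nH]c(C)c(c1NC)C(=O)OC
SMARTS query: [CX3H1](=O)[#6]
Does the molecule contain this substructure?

No

The pattern [CX3H1](=O)[#6] describes an sp2 carbon with one H, double-bonded to O and single-bonded to carbon — an aldehyde.
The closest candidate here is an acetyl/ketone group (-C(=O)CH3), but the carbonyl carbon has H0 (two carbon neighbours), not H1. No other fragment satisfies the full query, so there is no match.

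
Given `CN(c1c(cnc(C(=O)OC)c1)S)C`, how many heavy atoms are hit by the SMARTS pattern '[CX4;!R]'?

3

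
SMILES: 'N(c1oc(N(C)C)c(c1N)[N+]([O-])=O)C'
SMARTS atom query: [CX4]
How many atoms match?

Check the 14 heavy atoms by environment: 1× o (aromatic, X2) → no; 4× c (aromatic, X3) → no; 3× N (X3) → no; 3× C (X4) → match; 1× N (charge +1, X3) → no; 1× O (charge -1, X1) → no; 1× O (X1) → no.
That gives 3 matching atoms.

3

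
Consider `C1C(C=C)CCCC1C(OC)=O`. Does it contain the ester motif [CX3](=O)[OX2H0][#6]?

Yes

The pattern [CX3](=O)[OX2H0][#6] describes a carbonyl carbon bonded to an oxygen that is itself bonded to carbon (no H on that O) — an ester.
The molecule carries a methyl-ester group (-C(=O)OCH3), whose atoms satisfy every constraint of the query, so the pattern matches.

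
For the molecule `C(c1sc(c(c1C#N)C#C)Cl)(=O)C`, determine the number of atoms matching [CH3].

Check the 13 heavy atoms by environment: 1× s (aromatic, H0) → no; 4× c (aromatic, H0) → no; 1× Cl (H0) → no; 3× C (H0) → no; 1× N (H0) → no; 1× C (H1) → no; 1× O (H0) → no; 1× C (H3) → match.
That gives 1 matching atom.

1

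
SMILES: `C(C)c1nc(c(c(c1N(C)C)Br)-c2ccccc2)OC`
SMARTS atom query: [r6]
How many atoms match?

12

Check the 20 heavy atoms by environment: 1× n (aromatic, in 6-ring) → match; 11× c (aromatic, in 6-ring) → match; 1× N (acyclic) → no; 5× C (acyclic) → no; 1× Br (acyclic) → no; 1× O (acyclic) → no.
Summing the matching environments: 1 + 11 = 12 matching atoms.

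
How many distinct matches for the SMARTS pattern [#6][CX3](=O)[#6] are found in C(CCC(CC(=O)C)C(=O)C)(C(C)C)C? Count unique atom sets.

[#6][CX3](=O)[#6] is the SMARTS for a ketone: a carbonyl carbon (no H) flanked by two carbons.
The molecule carries 2 separate instances of an acetyl/ketone group (-C(=O)CH3) meeting every constraint; each maps to a distinct set of atoms, giving 2 matches.

2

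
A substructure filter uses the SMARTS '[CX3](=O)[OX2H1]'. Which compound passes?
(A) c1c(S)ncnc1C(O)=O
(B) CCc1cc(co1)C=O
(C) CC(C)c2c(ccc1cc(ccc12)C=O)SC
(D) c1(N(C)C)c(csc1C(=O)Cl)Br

[CX3](=O)[OX2H1] describes an sp2 carbon double-bonded to O and single-bonded to an -OH oxygen (a carboxylic acid).
(A) contains a carboxylic acid group (-C(=O)OH), which satisfies every atom and bond constraint.
(B) has an aldehyde (-CHO) but there is no singly-bonded oxygen on the carbonyl carbon.
(C) has an aldehyde (-CHO) but there is no singly-bonded oxygen on the carbonyl carbon.
(D) has an acyl chloride (-C(=O)Cl) but the carbonyl is bonded to Cl, not to an -OH oxygen.
So the answer is (A).

A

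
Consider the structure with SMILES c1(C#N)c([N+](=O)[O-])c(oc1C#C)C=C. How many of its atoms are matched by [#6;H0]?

6

The query [#6;H0] means: any carbon with no attached hydrogen.
Check the 14 heavy atoms by environment: 1× o (aromatic, H0) → no; 4× c (aromatic, H0) → match; 2× C (H0) → match; 1× N (H0) → no; 2× C (H1) → no; 1× C (H2) → no; 1× N (charge +1, H0) → no; 1× O (charge -1, H0) → no; 1× O (H0) → no.
Summing the matching environments: 4 + 2 = 6 matching atoms.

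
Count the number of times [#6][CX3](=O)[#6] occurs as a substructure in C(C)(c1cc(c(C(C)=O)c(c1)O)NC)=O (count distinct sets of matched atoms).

2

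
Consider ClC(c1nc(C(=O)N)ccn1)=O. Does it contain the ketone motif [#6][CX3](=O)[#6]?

The pattern [#6][CX3](=O)[#6] describes a carbonyl carbon (no H) flanked by two carbons — a ketone.
The closest candidate here is a primary amide (-C(=O)NH2), but one neighbour of the carbonyl carbon is N, not C. No other fragment satisfies the full query, so there is no match.

No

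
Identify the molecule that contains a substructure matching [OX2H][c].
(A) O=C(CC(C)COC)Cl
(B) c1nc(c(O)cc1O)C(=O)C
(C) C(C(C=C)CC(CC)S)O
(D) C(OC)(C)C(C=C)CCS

[OX2H][c] describes a hydroxyl oxygen attached to an aromatic carbon (a phenol).
(A) has a methoxy ether (-OCH3) but the oxygen has H0, not H1.
(B) contains a hydroxyl group (-OH), which satisfies every atom and bond constraint.
(C) has a hydroxyl group (-OH) but the -OH is on an aliphatic carbon, not an aromatic c.
(D) has a methoxy ether (-OCH3) but the oxygen has H0, not H1.
So the answer is (B).

B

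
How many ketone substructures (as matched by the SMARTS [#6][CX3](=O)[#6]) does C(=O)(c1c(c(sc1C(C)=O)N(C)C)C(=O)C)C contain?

3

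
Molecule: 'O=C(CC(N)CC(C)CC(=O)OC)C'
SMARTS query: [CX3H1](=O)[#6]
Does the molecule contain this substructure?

No

The pattern [CX3H1](=O)[#6] describes an sp2 carbon with one H, double-bonded to O and single-bonded to carbon — an aldehyde.
The closest candidate here is a methyl-ester group (-C(=O)OCH3), but the carbonyl carbon has H0, not H1. No other fragment satisfies the full query, so there is no match.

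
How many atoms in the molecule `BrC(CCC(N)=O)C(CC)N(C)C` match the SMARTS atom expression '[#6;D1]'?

3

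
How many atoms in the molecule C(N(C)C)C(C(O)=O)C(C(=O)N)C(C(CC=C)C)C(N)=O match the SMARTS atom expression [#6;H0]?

3

Check the 21 heavy atoms by environment: 3× C (H2) → no; 5× C (H1) → no; 3× C (H0) → match; 3× O (H0) → no; 1× O (H1) → no; 2× N (H2) → no; 1× N (H0) → no; 3× C (H3) → no.
That gives 3 matching atoms.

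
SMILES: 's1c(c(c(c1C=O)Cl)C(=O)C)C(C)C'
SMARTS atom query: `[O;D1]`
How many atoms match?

The query [O;D1] means: aliphatic oxygen bonded to exactly one heavy atom.
Check the 14 heavy atoms by environment: 1× s (aromatic, D2) → no; 4× c (aromatic, D3) → no; 2× C (D3) → no; 3× C (D1) → no; 1× C (D2) → no; 2× O (D1) → match; 1× Cl (D1) → no.
That gives 2 matching atoms.

2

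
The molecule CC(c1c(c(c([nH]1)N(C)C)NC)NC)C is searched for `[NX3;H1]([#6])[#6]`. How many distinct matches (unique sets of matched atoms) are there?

[NX3;H1]([#6])[#6] is the SMARTS for a secondary amine: a trivalent nitrogen with one H, bonded to two carbons.
The molecule carries 2 separate instances of an N-methylamino group (-NHCH3) meeting every constraint; each maps to a distinct set of atoms, giving 2 matches.

2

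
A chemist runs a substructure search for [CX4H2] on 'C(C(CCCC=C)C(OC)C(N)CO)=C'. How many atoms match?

Check the 15 heavy atoms by environment: 4× C (H2, X4) → match; 3× C (H1, X4) → no; 1× O (H0, X2) → no; 1× C (H3, X4) → no; 2× C (H1, X3) → no; 2× C (H2, X3) → no; 1× N (H2, X3) → no; 1× O (H1, X2) → no.
That gives 4 matching atoms.

4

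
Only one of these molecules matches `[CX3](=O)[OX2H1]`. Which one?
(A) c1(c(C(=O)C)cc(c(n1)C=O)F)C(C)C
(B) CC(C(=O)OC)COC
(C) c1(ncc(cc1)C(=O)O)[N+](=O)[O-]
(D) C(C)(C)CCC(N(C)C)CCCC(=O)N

[CX3](=O)[OX2H1] describes an sp2 carbon double-bonded to O and single-bonded to an -OH oxygen (a carboxylic acid).
(A) has an aldehyde (-CHO) but there is no singly-bonded oxygen on the carbonyl carbon.
(B) has a methyl-ester group (-C(=O)OCH3) but the singly-bonded O has no H (OX2H0, not OX2H1).
(C) contains a carboxylic acid group (-C(=O)OH), which satisfies every atom and bond constraint.
(D) has a primary amide (-C(=O)NH2) but the carbonyl is bonded to N, not to an -OH oxygen.
So the answer is (C).

C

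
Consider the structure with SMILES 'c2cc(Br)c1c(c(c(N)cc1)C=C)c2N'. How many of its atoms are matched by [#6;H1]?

5

The query [#6;H1] means: any carbon bearing exactly one hydrogen.
Check the 15 heavy atoms by environment: 6× c (aromatic, H0) → no; 4× c (aromatic, H1) → match; 2× N (H2) → no; 1× C (H1) → match; 1× C (H2) → no; 1× Br (H0) → no.
Summing the matching environments: 4 + 1 = 5 matching atoms.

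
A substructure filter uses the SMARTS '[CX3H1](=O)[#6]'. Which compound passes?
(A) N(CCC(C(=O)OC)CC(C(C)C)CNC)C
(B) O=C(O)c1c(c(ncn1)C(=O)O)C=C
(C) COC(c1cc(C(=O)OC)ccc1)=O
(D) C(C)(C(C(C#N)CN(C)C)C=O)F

D

[CX3H1](=O)[#6] describes an sp2 carbon with one H, double-bonded to O and single-bonded to carbon (an aldehyde).
(A) has a methyl-ester group (-C(=O)OCH3) but the carbonyl carbon has H0, not H1.
(B) has a carboxylic acid group (-C(=O)OH) but the carbonyl carbon has H0 and is bonded to O, not H1.
(C) has a methyl-ester group (-C(=O)OCH3) but the carbonyl carbon has H0, not H1.
(D) contains an aldehyde (-CHO), which satisfies every atom and bond constraint.
So the answer is (D).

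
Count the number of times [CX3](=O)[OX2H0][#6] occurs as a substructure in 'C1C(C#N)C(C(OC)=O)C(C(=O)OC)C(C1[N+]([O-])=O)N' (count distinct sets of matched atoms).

[CX3](=O)[OX2H0][#6] is the SMARTS for an ester: a carbonyl carbon bonded to an oxygen that is itself bonded to carbon (no H on that O).
The molecule carries 2 separate instances of a methyl-ester group (-C(=O)OCH3) meeting every constraint; each maps to a distinct set of atoms, giving 2 matches.

2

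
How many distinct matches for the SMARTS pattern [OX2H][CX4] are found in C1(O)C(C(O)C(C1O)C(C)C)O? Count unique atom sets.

[OX2H][CX4] is the SMARTS for an aliphatic alcohol: a hydroxyl oxygen bound to an sp3 (X4) carbon.
The molecule carries 4 separate instances of a hydroxyl group (-OH) meeting every constraint; each maps to a distinct set of atoms, giving 4 matches.

4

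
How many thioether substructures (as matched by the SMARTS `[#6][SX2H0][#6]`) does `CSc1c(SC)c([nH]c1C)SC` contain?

3

[#6][SX2H0][#6] is the SMARTS for a thioether: an aliphatic sulfur bridging two carbons with no H on the sulfur.
The molecule carries 3 separate instances of a methylthio ether (-SCH3) meeting every constraint; each maps to a distinct set of atoms, giving 3 matches.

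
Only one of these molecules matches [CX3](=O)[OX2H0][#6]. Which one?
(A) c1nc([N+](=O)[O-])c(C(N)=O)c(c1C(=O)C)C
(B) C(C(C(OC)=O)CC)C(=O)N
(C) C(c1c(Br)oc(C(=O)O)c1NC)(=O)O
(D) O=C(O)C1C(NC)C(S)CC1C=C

[CX3](=O)[OX2H0][#6] describes a carbonyl carbon bonded to an oxygen that is itself bonded to carbon (no H on that O) (an ester).
(A) has a primary amide (-C(=O)NH2) but the carbonyl is bonded to N, not to an O-C linkage.
(B) contains a methyl-ester group (-C(=O)OCH3), which satisfies every atom and bond constraint.
(C) has a carboxylic acid group (-C(=O)OH) but the singly-bonded O carries H (OX2H1, not H0).
(D) has a carboxylic acid group (-C(=O)OH) but the singly-bonded O carries H (OX2H1, not H0).
So the answer is (B).

B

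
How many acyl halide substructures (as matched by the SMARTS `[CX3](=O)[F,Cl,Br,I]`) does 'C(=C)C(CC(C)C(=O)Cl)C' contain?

[CX3](=O)[F,Cl,Br,I] is the SMARTS for an acyl halide: a carbonyl carbon bonded to a halogen.
Exactly one fragment in the molecule meets all constraints, giving 1 match.

1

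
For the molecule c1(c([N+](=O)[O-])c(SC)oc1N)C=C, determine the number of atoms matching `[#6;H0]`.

The query [#6;H0] means: any carbon with no attached hydrogen.
Check the 13 heavy atoms by environment: 1× o (aromatic, H0) → no; 4× c (aromatic, H0) → match; 1× S (H0) → no; 1× C (H3) → no; 1× N (H2) → no; 1× N (charge +1, H0) → no; 1× O (charge -1, H0) → no; 1× O (H0) → no; 1× C (H1) → no; 1× C (H2) → no.
That gives 4 matching atoms.

4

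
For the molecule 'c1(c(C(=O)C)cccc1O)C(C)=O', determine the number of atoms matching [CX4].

2

The query [CX4] means: C with X4: aliphatic carbon with exactly 4 total connections (bonds + H).
Check the 13 heavy atoms by environment: 6× c (aromatic, X3) → no; 2× C (X3) → no; 2× O (X1) → no; 2× C (X4) → match; 1× O (X2) → no.
That gives 2 matching atoms.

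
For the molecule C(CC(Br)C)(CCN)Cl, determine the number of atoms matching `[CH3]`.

1

The query [CH3] means: aliphatic carbon with exactly three hydrogens.
Check the 9 heavy atoms by environment: 3× C (H2) → no; 2× C (H1) → no; 1× C (H3) → match; 1× N (H2) → no; 1× Cl (H0) → no; 1× Br (H0) → no.
That gives 1 matching atom.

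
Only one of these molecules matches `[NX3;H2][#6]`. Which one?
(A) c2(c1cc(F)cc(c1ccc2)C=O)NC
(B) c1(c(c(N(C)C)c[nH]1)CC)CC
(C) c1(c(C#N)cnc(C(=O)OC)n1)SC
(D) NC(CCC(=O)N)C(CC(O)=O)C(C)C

D

[NX3;H2][#6] describes a trivalent nitrogen with two H attached to carbon (a primary amine).
(A) has an N-methylamino group (-NHCH3) but the nitrogen bears two carbons and only one H (H1), not H2.
(B) has a dimethylamino group (-N(CH3)2) but the nitrogen has H0, not H2.
(C) has a nitrile (-C#N) but the nitrogen is NX1 (triple-bonded), not NX3 with two H.
(D) contains a primary amino group (-NH2), which satisfies every atom and bond constraint.
So the answer is (D).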